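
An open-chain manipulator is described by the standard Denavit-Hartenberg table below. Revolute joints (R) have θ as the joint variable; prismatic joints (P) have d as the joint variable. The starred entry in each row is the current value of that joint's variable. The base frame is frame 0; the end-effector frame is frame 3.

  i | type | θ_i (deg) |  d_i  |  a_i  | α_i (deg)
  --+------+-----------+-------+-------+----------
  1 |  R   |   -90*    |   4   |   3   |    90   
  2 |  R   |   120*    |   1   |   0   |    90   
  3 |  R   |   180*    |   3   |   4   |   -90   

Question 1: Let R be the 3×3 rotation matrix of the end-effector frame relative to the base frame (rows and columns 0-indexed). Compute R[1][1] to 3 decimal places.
End-effector y-axis (col 1 of R) = (0.0000,0.8660,-0.5000)
R[1][1] = 0.8660

0.866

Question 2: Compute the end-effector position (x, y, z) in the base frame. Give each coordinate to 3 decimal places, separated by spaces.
-1.000 -7.598 2.036

after link 1: o_1 = (0.0000, -3.0000, 4.0000)
after link 2: o_2 = (-1.0000, -3.0000, 4.0000)
after link 3: o_3 = (-1.0000, -7.5981, 2.0359)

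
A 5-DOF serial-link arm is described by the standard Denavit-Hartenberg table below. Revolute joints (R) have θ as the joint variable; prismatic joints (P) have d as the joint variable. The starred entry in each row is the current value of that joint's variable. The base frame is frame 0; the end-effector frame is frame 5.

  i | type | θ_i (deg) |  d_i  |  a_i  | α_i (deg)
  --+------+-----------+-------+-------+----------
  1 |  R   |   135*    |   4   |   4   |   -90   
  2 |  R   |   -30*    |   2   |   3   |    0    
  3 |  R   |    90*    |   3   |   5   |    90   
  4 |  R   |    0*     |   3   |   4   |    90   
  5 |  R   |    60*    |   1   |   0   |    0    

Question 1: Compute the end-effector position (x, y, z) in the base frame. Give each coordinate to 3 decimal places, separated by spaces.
-12.513 6.856 -0.794

after link 1: o_1 = (-2.8284, 2.8284, 4.0000)
after link 2: o_2 = (-6.0798, 3.2513, 5.5000)
after link 3: o_3 = (-9.9688, 2.8978, 1.1699)
after link 4: o_4 = (-13.2202, 6.1491, -0.7942)
after link 5: o_5 = (-12.5131, 6.8562, -0.7942)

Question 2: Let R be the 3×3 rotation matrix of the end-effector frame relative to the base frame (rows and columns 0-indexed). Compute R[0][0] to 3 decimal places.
End-effector x-axis (col 0 of R) = (-0.7071,0.7071,-0.0000)
R[0][0] = -0.7071

-0.707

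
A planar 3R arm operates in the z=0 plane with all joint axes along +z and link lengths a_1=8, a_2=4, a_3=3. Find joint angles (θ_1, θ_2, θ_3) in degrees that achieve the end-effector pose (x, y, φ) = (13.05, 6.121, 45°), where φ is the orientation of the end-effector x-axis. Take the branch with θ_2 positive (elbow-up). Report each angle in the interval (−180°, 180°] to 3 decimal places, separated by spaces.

wrist centre = target − a_3·(cos φ, sin φ) = (10.9287, 3.9997)
cos θ_2 = (135.4335−8²−4²)/(2·8·4) = 0.8661; θ_2 = 29.9859° (elbow-up)
β = atan2(3.9997,10.9287) = 20.1016°; ψ = atan2(1.9991,11.4646) = 9.8916°
θ_1 = β − ψ = 10.2101°
θ_3 = φ − θ_1 − θ_2 = 4.8040° (wrapped to (-180°,180°])

10.210 29.986 4.804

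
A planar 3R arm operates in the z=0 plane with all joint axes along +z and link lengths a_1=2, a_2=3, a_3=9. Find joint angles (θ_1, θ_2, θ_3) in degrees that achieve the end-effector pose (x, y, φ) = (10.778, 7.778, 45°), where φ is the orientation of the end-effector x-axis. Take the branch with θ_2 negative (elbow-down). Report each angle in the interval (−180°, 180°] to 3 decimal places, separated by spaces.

45.007 -45.014 45.007

wrist centre = target − a_3·(cos φ, sin φ) = (4.4140, 1.4140)
cos θ_2 = (21.4832−2²−3²)/(2·2·3) = 0.7069; θ_2 = -45.0137° (elbow-down)
β = atan2(1.4140,4.4140) = 17.7629°; ψ = atan2(-2.1218,4.1208) = -27.2442°
θ_1 = β − ψ = 45.0071°
θ_3 = φ − θ_1 − θ_2 = 45.0067° (wrapped to (-180°,180°])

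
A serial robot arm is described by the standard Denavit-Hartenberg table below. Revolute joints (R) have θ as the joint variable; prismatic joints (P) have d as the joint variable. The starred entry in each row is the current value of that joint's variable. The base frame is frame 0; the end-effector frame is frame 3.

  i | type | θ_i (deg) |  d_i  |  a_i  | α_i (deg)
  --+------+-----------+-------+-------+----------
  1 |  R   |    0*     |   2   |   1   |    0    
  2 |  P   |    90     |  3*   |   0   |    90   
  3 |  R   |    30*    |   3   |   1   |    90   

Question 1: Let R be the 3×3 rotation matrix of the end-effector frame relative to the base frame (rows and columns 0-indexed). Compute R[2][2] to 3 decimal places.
-0.866

End-effector z-axis (col 2 of R) = (0.0000,0.5000,-0.8660)
R[2][2] = -0.8660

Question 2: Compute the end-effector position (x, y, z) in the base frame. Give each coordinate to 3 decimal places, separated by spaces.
after link 1: o_1 = (1.0000, 0.0000, 2.0000)
after link 2: o_2 = (1.0000, 0.0000, 5.0000)
after link 3: o_3 = (4.0000, 0.8660, 5.5000)

4.000 0.866 5.500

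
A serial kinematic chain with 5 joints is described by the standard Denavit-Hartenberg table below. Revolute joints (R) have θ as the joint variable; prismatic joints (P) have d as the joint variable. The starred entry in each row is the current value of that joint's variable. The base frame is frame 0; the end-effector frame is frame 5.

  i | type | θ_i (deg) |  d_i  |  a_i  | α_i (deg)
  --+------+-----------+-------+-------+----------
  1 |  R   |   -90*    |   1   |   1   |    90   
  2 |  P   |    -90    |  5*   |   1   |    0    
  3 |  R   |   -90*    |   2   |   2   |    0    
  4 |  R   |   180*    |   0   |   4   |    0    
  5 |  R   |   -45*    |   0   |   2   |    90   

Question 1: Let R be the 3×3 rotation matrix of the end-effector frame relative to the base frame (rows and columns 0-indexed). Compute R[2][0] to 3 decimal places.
End-effector x-axis (col 0 of R) = (-0.0000,-0.7071,-0.7071)
R[2][0] = -0.7071

-0.707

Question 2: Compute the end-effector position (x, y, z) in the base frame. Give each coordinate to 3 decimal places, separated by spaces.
after link 1: o_1 = (0.0000, -1.0000, 1.0000)
after link 2: o_2 = (-5.0000, -1.0000, 0.0000)
after link 3: o_3 = (-7.0000, 1.0000, 0.0000)
after link 4: o_4 = (-7.0000, -3.0000, 0.0000)
after link 5: o_5 = (-7.0000, -4.4142, -1.4142)

-7.000 -4.414 -1.414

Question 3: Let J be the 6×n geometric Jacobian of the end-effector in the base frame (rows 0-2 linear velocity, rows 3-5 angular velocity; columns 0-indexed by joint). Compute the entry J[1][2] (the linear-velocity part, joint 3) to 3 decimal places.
axis z_2 = (-1.0000,-0.0000,0.0000); lever o_n−o_2 = (-2.0000,-3.4142,-1.4142)
cross product → J_v[:, 2] = (0.0000,-1.4142,3.4142)
J_ω[:, 2] = z_2
entry J[1][2] = -1.4142

-1.414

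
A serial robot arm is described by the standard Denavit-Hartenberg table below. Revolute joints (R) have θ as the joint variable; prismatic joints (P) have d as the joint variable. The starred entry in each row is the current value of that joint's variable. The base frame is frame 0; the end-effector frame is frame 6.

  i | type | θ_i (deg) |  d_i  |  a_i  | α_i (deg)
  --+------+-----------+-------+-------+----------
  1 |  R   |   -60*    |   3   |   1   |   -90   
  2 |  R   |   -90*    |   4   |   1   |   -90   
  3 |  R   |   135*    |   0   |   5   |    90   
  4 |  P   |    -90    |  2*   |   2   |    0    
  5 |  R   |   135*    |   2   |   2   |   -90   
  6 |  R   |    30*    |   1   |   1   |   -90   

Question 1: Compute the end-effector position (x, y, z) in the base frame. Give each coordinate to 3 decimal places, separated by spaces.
after link 1: o_1 = (0.5000, -0.8660, 3.0000)
after link 2: o_2 = (3.9641, 1.1340, 4.0000)
after link 3: o_3 = (0.9022, -0.6338, 0.4645)
after link 4: o_4 = (-1.3225, 0.3912, 1.8787)
after link 5: o_5 = (-2.7062, -2.0407, 2.2929)
after link 6: o_6 = (-1.6822, -2.9731, 2.0063)

-1.682 -2.973 2.006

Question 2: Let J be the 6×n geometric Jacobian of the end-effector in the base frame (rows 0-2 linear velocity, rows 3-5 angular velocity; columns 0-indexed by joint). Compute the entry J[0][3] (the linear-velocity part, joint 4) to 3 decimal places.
-0.612

prismatic axis z_3 = (-0.6124,-0.3536,0.7071)
J_v[:, 3] = z_3; J_ω[:, 3] = (0,0,0)
entry J[0][3] = -0.6124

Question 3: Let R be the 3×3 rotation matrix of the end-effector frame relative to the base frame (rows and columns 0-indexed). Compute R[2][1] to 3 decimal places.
End-effector y-axis (col 1 of R) = (-0.7866,0.3624,-0.5000)
R[2][1] = -0.5000

-0.500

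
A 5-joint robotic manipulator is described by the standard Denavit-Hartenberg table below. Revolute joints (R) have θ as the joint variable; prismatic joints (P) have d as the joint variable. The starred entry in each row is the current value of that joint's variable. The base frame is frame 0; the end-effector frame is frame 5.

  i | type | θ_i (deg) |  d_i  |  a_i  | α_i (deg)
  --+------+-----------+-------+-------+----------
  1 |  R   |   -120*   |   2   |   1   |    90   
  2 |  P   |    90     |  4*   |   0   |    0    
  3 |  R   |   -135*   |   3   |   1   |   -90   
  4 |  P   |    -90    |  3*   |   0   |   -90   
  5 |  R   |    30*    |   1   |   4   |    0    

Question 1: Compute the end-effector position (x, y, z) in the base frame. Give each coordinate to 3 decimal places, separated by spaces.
after link 1: o_1 = (-0.5000, -0.8660, 2.0000)
after link 2: o_2 = (-3.9641, 1.1340, 2.0000)
after link 3: o_3 = (-6.9157, 2.0216, 1.2929)
after link 4: o_4 = (-7.9764, 0.1845, 3.4142)
after link 5: o_5 = (-10.6228, 2.5289, 1.2929)

-10.623 2.529 1.293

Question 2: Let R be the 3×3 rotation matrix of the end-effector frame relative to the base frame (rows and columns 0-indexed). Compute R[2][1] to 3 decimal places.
End-effector y-axis (col 1 of R) = (0.7392,0.2803,-0.6124)
R[2][1] = -0.6124

-0.612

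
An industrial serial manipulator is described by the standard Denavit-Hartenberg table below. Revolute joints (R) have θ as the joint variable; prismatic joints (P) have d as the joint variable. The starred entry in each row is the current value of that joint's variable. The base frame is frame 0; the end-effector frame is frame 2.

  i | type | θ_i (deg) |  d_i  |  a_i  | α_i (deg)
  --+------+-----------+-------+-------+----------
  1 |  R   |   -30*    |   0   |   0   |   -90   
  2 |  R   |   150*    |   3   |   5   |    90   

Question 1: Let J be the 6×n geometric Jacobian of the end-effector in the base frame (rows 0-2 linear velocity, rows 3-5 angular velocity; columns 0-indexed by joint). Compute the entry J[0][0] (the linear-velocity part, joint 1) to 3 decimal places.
axis z_0 = ẑ; lever o_n−o_0 = (-2.2500,4.7631,-2.5000)
cross product → J_v[:, 0] = (-4.7631,-2.2500,0.0000)
J_ω[:, 0] = z_0
entry J[0][0] = -4.7631

-4.763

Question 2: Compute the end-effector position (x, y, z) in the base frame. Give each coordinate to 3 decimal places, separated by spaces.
-2.250 4.763 -2.500

after link 1: o_1 = (0.0000, 0.0000, 0.0000)
after link 2: o_2 = (-2.2500, 4.7631, -2.5000)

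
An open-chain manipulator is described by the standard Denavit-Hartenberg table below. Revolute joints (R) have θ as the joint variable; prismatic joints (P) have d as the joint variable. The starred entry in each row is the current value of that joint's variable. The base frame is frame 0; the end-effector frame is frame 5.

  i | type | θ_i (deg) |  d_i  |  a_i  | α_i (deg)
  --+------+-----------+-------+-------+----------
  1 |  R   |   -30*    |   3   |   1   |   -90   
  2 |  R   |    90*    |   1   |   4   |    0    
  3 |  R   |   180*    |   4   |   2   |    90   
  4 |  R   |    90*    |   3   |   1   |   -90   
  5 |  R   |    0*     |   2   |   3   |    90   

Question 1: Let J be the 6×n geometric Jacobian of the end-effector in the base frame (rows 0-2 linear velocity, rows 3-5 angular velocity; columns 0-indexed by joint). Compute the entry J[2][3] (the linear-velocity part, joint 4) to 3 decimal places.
-4.000

axis z_3 = (-0.8660,0.5000,-0.0000); lever o_n−o_3 = (-0.5981,4.9641,-2.0000)
cross product → J_v[:, 3] = (-1.0000,-1.7321,-4.0000)
J_ω[:, 3] = z_3
entry J[2][3] = -4.0000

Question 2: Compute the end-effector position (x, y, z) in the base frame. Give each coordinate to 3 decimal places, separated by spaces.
after link 1: o_1 = (0.8660, -0.5000, 3.0000)
after link 2: o_2 = (1.3660, 0.3660, -1.0000)
after link 3: o_3 = (3.3660, 3.8301, 1.0000)
after link 4: o_4 = (1.2679, 6.1962, 1.0000)
after link 5: o_5 = (2.7679, 8.7942, -1.0000)

2.768 8.794 -1.000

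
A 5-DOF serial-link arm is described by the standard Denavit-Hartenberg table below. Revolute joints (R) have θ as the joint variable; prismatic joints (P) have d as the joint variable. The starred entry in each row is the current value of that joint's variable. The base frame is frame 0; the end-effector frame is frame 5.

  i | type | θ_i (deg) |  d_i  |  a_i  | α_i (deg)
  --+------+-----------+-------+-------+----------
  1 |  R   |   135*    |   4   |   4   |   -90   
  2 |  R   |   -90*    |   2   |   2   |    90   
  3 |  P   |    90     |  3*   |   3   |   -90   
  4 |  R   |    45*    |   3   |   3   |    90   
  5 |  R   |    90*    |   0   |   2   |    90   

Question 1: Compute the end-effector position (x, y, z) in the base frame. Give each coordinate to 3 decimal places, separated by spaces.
after link 1: o_1 = (-2.8284, 2.8284, 4.0000)
after link 2: o_2 = (-4.2426, 1.4142, 6.0000)
after link 3: o_3 = (-4.2426, -2.8284, 6.0000)
after link 4: o_4 = (-7.2426, -2.8284, 3.0000)
after link 5: o_5 = (-7.2426, -2.8284, 1.0000)

-7.243 -2.828 1.000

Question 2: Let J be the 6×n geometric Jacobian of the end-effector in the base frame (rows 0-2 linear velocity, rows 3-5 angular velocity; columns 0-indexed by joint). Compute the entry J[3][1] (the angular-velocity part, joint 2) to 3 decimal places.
axis z_1 = (-0.7071,-0.7071,0.0000); lever o_n−o_1 = (-4.4142,-5.6569,-3.0000)
cross product → J_v[:, 1] = (2.1213,-2.1213,0.8787)
J_ω[:, 1] = z_1
entry J[3][1] = -0.7071

-0.707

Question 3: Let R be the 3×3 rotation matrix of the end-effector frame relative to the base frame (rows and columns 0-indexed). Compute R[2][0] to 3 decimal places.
-1.000

End-effector x-axis (col 0 of R) = (-0.0000,-0.0000,-1.0000)
R[2][0] = -1.0000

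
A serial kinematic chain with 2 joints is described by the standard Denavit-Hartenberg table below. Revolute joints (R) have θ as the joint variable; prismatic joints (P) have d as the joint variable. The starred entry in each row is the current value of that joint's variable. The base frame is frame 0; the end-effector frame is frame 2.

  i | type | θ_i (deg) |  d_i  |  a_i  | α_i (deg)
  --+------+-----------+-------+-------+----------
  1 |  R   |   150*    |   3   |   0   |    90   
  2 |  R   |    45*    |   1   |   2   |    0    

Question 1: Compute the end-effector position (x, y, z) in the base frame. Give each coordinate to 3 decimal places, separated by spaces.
after link 1: o_1 = (0.0000, 0.0000, 3.0000)
after link 2: o_2 = (-0.7247, 1.5731, 4.4142)

-0.725 1.573 4.414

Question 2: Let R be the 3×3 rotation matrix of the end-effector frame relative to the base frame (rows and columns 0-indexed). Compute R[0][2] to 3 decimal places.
End-effector z-axis (col 2 of R) = (0.5000,0.8660,0.0000)
R[0][2] = 0.5000

0.500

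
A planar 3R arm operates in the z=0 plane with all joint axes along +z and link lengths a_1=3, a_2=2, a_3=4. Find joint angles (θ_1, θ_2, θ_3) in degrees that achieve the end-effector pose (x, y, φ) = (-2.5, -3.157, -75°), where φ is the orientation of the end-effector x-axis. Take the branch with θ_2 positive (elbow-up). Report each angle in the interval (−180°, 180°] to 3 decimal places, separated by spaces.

wrist centre = target − a_3·(cos φ, sin φ) = (-3.5353, 0.7067)
cos θ_2 = (12.9976−3²−2²)/(2·3·2) = -0.0002; θ_2 = 90.0114° (elbow-up)
β = atan2(0.7067,-3.5353) = 168.6956°; ψ = atan2(2.0000,2.9996) = 33.6936°
θ_1 = β − ψ = 135.0020°
θ_3 = φ − θ_1 − θ_2 = 59.9866° (wrapped to (-180°,180°])

135.002 90.011 59.987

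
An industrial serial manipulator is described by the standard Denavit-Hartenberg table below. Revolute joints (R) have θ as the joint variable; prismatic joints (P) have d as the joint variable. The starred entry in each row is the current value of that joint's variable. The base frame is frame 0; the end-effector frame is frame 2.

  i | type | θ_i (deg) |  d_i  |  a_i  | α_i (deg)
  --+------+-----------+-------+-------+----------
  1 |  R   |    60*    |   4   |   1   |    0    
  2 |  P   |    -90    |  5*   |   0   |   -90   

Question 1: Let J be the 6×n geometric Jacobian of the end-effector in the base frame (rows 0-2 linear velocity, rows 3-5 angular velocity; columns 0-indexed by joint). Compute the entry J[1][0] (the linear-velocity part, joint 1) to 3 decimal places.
0.500

axis z_0 = ẑ; lever o_n−o_0 = (0.5000,0.8660,9.0000)
cross product → J_v[:, 0] = (-0.8660,0.5000,0.0000)
J_ω[:, 0] = z_0
entry J[1][0] = 0.5000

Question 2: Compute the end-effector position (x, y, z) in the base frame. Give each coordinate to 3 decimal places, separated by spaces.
0.500 0.866 9.000

after link 1: o_1 = (0.5000, 0.8660, 4.0000)
after link 2: o_2 = (0.5000, 0.8660, 9.0000)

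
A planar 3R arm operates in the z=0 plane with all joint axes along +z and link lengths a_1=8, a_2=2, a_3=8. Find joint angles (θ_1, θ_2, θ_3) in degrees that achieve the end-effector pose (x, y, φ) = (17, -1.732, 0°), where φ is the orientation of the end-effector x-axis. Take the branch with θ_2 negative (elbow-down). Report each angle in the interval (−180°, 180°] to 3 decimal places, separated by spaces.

0.000 -60.000 60.000

wrist centre = target − a_3·(cos φ, sin φ) = (9.0000, -1.7320)
cos θ_2 = (83.9998−8²−2²)/(2·8·2) = 0.5000; θ_2 = -60.0004° (elbow-down)
β = atan2(-1.7320,9.0000) = -10.8931°; ψ = atan2(-1.7321,9.0000) = -10.8934°
θ_1 = β − ψ = 0.0004°
θ_3 = φ − θ_1 − θ_2 = 60.0000° (wrapped to (-180°,180°])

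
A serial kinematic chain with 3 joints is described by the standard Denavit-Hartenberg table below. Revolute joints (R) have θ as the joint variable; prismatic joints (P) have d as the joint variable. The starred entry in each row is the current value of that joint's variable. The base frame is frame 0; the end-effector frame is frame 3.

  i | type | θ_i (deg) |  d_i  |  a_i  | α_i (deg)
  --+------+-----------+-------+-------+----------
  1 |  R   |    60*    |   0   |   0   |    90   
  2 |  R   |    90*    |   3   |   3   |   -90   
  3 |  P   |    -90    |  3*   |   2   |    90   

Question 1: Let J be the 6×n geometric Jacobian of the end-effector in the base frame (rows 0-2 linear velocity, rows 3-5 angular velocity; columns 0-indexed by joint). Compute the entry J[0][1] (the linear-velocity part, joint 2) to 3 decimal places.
axis z_1 = (0.8660,-0.5000,0.0000); lever o_n−o_1 = (2.8301,-5.0981,3.0000)
cross product → J_v[:, 1] = (-1.5000,-2.5981,-3.0000)
J_ω[:, 1] = z_1
entry J[0][1] = -1.5000

-1.500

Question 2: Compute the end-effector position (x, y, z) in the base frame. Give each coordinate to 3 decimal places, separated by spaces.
2.830 -5.098 3.000

after link 1: o_1 = (0.0000, 0.0000, 0.0000)
after link 2: o_2 = (2.5981, -1.5000, 3.0000)
after link 3: o_3 = (2.8301, -5.0981, 3.0000)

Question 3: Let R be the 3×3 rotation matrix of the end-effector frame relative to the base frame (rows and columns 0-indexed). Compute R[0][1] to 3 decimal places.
End-effector y-axis (col 1 of R) = (-0.5000,-0.8660,0.0000)
R[0][1] = -0.5000

-0.500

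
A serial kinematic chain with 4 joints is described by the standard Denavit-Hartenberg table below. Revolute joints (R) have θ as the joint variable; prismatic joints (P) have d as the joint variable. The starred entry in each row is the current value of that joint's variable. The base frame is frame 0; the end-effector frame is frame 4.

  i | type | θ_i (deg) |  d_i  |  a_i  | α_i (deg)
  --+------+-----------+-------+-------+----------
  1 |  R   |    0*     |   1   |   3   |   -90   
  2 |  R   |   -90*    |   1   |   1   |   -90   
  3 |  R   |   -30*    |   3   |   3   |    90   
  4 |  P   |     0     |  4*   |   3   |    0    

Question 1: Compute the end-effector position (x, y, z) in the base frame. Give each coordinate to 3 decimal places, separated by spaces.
after link 1: o_1 = (3.0000, 0.0000, 1.0000)
after link 2: o_2 = (3.0000, 1.0000, 2.0000)
after link 3: o_3 = (6.0000, 2.5000, 4.5981)
after link 4: o_4 = (6.0000, 7.4641, 5.1962)

6.000 7.464 5.196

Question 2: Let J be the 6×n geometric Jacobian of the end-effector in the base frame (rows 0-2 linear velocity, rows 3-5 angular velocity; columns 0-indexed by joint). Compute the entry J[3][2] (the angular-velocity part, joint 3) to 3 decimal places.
axis z_2 = (1.0000,0.0000,-0.0000); lever o_n−o_2 = (3.0000,6.4641,3.1962)
cross product → J_v[:, 2] = (0.0000,-3.1962,6.4641)
J_ω[:, 2] = z_2
entry J[3][2] = 1.0000

1.000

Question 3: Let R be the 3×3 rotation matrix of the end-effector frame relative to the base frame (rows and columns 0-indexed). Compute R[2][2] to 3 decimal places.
-0.500

End-effector z-axis (col 2 of R) = (-0.0000,0.8660,-0.5000)
R[2][2] = -0.5000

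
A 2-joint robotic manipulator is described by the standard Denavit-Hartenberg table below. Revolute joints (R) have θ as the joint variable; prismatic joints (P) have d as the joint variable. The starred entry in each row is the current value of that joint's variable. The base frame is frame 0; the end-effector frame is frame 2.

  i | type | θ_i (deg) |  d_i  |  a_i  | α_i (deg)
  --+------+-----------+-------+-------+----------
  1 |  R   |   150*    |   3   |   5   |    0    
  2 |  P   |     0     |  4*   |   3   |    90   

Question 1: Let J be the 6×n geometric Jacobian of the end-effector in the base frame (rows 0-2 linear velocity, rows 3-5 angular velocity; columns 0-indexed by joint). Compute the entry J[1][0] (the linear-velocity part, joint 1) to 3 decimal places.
-6.928

axis z_0 = ẑ; lever o_n−o_0 = (-6.9282,4.0000,7.0000)
cross product → J_v[:, 0] = (-4.0000,-6.9282,0.0000)
J_ω[:, 0] = z_0
entry J[1][0] = -6.9282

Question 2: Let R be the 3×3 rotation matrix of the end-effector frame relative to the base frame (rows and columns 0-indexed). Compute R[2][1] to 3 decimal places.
1.000

End-effector y-axis (col 1 of R) = (-0.0000,-0.0000,1.0000)
R[2][1] = 1.0000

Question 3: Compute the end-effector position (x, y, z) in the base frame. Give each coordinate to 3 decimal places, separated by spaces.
after link 1: o_1 = (-4.3301, 2.5000, 3.0000)
after link 2: o_2 = (-6.9282, 4.0000, 7.0000)

-6.928 4.000 7.000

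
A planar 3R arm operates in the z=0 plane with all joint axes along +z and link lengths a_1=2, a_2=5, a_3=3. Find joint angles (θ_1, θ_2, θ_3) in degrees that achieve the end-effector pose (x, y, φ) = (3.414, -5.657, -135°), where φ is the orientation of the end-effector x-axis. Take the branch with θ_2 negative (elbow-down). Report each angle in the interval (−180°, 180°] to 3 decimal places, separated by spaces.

0.002 -45.005 -89.997

wrist centre = target − a_3·(cos φ, sin φ) = (5.5353, -3.5357)
cos θ_2 = (43.1408−2²−5²)/(2·2·5) = 0.7070; θ_2 = -45.0054° (elbow-down)
β = atan2(-3.5357,5.5353) = -32.5684°; ψ = atan2(-3.5359,5.5352) = -32.5703°
θ_1 = β − ψ = 0.0019°
θ_3 = φ − θ_1 − θ_2 = -89.9965° (wrapped to (-180°,180°])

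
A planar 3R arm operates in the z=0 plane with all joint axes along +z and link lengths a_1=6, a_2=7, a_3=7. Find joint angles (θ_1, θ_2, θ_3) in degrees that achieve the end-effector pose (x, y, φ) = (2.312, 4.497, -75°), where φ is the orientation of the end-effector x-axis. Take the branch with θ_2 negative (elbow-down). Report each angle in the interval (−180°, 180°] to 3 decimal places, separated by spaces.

wrist centre = target − a_3·(cos φ, sin φ) = (0.5003, 11.2585)
cos θ_2 = (127.0037−6²−7²)/(2·6·7) = 0.5000; θ_2 = -59.9971° (elbow-down)
β = atan2(11.2585,0.5003) = 87.4558°; ψ = atan2(-6.0620,9.5003) = -32.5413°
θ_1 = β − ψ = 119.9971°
θ_3 = φ − θ_1 − θ_2 = -135.0000° (wrapped to (-180°,180°])

119.997 -59.997 -135.000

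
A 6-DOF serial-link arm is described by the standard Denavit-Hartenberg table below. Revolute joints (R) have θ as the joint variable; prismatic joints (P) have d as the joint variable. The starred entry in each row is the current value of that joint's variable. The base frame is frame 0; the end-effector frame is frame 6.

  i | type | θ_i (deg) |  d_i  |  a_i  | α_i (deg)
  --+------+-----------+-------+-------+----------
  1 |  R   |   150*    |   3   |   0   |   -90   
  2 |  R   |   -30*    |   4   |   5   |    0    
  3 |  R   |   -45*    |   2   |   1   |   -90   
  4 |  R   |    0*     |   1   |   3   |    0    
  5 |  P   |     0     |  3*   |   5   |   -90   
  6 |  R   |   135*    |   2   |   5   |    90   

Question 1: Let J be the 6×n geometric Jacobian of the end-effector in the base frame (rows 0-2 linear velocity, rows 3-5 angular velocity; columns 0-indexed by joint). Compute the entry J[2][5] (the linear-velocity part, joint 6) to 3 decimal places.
axis z_5 = (0.5000,0.8660,-0.0000); lever o_n−o_5 = (4.7500,-0.4330,-2.5000)
cross product → J_v[:, 5] = (-2.1651,1.2500,-4.3301)
J_ω[:, 5] = z_5
entry J[2][5] = -4.3301

-4.330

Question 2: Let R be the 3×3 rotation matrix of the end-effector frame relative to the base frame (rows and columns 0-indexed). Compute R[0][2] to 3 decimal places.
0.433

End-effector z-axis (col 2 of R) = (0.4330,-0.2500,0.8660)
R[0][2] = 0.4330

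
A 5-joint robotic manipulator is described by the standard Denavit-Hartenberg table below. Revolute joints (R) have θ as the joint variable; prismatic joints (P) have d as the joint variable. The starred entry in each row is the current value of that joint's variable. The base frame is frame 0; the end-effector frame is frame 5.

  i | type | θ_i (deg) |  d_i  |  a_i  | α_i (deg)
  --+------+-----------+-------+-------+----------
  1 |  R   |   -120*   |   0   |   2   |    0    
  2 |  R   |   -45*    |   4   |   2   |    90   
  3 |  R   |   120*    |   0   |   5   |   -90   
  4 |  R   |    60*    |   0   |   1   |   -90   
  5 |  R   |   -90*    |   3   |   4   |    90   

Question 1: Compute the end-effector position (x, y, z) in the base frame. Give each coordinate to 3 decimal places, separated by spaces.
2.428 -3.263 4.513

after link 1: o_1 = (-1.0000, -1.7321, 0.0000)
after link 2: o_2 = (-2.9319, -2.2497, 4.0000)
after link 3: o_3 = (-0.5170, -1.6026, 8.3301)
after link 4: o_4 = (-0.0514, -2.3745, 8.7631)
after link 5: o_5 = (2.4281, -3.2630, 4.5131)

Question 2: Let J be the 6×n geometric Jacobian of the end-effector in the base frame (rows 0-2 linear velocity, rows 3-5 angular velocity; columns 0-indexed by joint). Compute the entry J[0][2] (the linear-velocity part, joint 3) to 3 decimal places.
0.496

axis z_2 = (-0.2588,0.9659,0.0000); lever o_n−o_2 = (5.3600,-1.0133,0.5131)
cross product → J_v[:, 2] = (0.4957,0.1328,-4.9151)
J_ω[:, 2] = z_2
entry J[0][2] = 0.4957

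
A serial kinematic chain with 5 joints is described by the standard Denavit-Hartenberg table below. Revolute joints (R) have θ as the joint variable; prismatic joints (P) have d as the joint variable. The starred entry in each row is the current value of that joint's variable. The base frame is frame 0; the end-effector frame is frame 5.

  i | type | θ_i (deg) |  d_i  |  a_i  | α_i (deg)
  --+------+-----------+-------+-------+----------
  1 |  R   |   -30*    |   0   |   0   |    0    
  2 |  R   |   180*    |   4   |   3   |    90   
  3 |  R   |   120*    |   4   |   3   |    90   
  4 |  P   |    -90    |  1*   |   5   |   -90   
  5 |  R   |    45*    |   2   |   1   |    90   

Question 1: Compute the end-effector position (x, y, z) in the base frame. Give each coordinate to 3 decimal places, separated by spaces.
after link 1: o_1 = (0.0000, 0.0000, 0.0000)
after link 2: o_2 = (-2.5981, 1.5000, 4.0000)
after link 3: o_3 = (0.7010, 4.2141, 6.5981)
after link 4: o_4 = (-2.5490, 0.3170, 7.0981)
after link 5: o_5 = (-1.5062, -1.1016, 8.4766)

-1.506 -1.102 8.477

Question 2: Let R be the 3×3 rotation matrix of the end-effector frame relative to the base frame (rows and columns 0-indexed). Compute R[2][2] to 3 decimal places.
0.354

End-effector z-axis (col 2 of R) = (-0.8839,-0.3062,0.3536)
R[2][2] = 0.3536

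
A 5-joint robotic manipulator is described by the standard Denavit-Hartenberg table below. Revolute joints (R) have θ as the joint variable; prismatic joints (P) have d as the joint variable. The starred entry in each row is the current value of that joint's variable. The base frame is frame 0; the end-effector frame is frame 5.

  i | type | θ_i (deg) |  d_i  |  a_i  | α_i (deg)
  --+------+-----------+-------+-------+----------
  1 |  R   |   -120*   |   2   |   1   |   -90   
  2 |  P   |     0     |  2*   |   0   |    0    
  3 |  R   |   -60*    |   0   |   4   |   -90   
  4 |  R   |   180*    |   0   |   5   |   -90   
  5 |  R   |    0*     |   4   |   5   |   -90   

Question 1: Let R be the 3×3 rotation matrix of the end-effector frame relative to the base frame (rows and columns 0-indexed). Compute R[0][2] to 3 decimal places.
End-effector z-axis (col 2 of R) = (0.4330,0.7500,0.5000)
R[0][2] = 0.4330

0.433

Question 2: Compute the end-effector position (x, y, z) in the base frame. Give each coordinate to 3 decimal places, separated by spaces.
6.196 -1.268 -3.196

after link 1: o_1 = (-0.5000, -0.8660, 2.0000)
after link 2: o_2 = (1.2321, -1.8660, 2.0000)
after link 3: o_3 = (0.2321, -3.5981, 5.4641)
after link 4: o_4 = (1.4821, -1.4330, 1.1340)
after link 5: o_5 = (6.1962, -1.2679, -3.1962)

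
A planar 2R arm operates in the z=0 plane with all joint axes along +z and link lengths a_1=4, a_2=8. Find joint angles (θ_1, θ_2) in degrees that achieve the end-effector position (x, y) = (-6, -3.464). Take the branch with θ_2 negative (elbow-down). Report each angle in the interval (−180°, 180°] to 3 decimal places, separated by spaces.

-60.000 -120.001

cos θ_2 = (47.9993−4²−8²)/(2·4·8) = -0.5000; θ_2 = -120.0007° (elbow-down)
β = atan2(-3.4640,-6.0000) = -150.0007°; ψ = atan2(-6.9282,-0.0001) = -90.0007°
θ_1 = β − ψ = -60.0000°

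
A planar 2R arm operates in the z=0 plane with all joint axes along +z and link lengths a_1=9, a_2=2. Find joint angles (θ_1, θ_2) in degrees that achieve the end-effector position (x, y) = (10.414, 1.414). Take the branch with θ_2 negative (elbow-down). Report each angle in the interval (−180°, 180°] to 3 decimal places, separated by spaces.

15.467 -45.011

cos θ_2 = (110.4508−9²−2²)/(2·9·2) = 0.7070; θ_2 = -45.0114° (elbow-down)
β = atan2(1.4140,10.4140) = 7.7323°; ψ = atan2(-1.4145,10.4139) = -7.7350°
θ_1 = β − ψ = 15.4672°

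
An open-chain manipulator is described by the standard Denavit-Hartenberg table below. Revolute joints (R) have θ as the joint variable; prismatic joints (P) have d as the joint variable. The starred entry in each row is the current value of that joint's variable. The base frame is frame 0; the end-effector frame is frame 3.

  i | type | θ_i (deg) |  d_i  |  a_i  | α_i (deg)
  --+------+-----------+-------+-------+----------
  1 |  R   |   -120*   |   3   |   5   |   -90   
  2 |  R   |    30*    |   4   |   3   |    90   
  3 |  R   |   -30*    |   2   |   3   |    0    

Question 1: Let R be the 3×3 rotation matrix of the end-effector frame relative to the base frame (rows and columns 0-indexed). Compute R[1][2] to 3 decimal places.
End-effector z-axis (col 2 of R) = (-0.2500,-0.4330,0.8660)
R[1][2] = -0.4330

-0.433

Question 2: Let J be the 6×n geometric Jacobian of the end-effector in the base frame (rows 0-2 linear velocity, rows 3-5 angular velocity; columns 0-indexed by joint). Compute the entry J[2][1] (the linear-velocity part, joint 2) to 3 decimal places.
axis z_1 = (0.8660,-0.5000,0.0000); lever o_n−o_1 = (-0.7590,-6.3146,-1.0670)
cross product → J_v[:, 1] = (0.5335,0.9240,-5.8481)
J_ω[:, 1] = z_1
entry J[2][1] = -5.8481

-5.848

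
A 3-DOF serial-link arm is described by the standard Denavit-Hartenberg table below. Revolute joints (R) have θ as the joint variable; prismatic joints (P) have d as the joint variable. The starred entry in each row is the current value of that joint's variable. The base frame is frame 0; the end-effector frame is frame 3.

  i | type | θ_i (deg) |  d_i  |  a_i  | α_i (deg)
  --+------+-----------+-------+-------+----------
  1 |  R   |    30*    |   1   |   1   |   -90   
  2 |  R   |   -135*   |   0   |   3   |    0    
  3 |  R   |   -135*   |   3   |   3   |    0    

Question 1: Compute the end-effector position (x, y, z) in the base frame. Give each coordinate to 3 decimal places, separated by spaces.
after link 1: o_1 = (0.8660, 0.5000, 1.0000)
after link 2: o_2 = (-0.9711, -0.5607, 3.1213)
after link 3: o_3 = (-2.4711, 2.0374, 0.1213)

-2.471 2.037 0.121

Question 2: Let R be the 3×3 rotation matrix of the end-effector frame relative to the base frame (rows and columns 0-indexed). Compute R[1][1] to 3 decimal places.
-0.500

End-effector y-axis (col 1 of R) = (-0.8660,-0.5000,0.0000)
R[1][1] = -0.5000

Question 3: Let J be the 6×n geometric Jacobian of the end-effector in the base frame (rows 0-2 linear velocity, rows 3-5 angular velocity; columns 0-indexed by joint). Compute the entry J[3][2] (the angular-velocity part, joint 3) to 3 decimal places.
-0.500

axis z_2 = (-0.5000,0.8660,0.0000); lever o_n−o_2 = (-1.5000,2.5981,-3.0000)
cross product → J_v[:, 2] = (-2.5981,-1.5000,0.0000)
J_ω[:, 2] = z_2
entry J[3][2] = -0.5000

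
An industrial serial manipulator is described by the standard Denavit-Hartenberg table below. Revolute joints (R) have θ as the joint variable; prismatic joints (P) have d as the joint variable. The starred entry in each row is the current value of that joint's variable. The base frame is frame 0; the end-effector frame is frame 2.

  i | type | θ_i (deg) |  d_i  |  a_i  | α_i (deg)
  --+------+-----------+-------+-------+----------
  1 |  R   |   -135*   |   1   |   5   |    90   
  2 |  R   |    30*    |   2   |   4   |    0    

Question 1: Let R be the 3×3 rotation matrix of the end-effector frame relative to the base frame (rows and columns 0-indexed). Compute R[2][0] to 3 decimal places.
0.500

End-effector x-axis (col 0 of R) = (-0.6124,-0.6124,0.5000)
R[2][0] = 0.5000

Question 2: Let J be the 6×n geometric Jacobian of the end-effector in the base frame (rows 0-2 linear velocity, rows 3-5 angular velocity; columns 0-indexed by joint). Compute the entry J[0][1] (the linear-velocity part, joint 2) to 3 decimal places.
axis z_1 = (-0.7071,0.7071,0.0000); lever o_n−o_1 = (-3.8637,-1.0353,2.0000)
cross product → J_v[:, 1] = (1.4142,1.4142,3.4641)
J_ω[:, 1] = z_1
entry J[0][1] = 1.4142

1.414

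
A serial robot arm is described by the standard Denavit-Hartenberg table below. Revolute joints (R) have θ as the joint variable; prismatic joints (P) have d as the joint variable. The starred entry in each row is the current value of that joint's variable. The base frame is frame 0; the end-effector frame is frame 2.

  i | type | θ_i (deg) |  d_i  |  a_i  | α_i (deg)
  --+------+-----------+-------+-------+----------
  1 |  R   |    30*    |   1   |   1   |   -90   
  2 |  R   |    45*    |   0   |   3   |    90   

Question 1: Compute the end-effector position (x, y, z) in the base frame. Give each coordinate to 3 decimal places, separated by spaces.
2.703 1.561 -1.121

after link 1: o_1 = (0.8660, 0.5000, 1.0000)
after link 2: o_2 = (2.7031, 1.5607, -1.1213)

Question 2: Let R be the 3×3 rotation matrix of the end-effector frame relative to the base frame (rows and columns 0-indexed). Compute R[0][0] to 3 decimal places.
End-effector x-axis (col 0 of R) = (0.6124,0.3536,-0.7071)
R[0][0] = 0.6124

0.612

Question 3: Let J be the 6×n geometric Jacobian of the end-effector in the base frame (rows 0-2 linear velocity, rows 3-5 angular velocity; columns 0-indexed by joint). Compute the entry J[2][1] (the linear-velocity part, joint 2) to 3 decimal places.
axis z_1 = (-0.5000,0.8660,0.0000); lever o_n−o_1 = (1.8371,1.0607,-2.1213)
cross product → J_v[:, 1] = (-1.8371,-1.0607,-2.1213)
J_ω[:, 1] = z_1
entry J[2][1] = -2.1213

-2.121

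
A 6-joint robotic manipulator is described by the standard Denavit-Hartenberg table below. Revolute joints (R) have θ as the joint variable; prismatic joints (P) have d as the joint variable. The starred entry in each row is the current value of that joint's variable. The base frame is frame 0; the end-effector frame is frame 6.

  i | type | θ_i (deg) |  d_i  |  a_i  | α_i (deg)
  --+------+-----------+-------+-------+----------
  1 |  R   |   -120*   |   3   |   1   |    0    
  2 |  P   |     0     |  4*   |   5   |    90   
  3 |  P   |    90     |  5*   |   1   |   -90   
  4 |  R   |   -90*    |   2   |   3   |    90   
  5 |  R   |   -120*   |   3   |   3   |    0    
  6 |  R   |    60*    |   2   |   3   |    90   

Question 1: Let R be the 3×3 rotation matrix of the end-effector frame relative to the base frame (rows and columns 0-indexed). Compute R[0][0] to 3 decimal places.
-0.866

End-effector x-axis (col 0 of R) = (-0.8660,-0.5000,-0.0000)
R[0][0] = -0.8660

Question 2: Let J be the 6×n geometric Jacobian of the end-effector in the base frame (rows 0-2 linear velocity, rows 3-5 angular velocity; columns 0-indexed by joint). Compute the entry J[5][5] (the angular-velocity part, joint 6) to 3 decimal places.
axis z_5 = (-0.0000,0.0000,-1.0000); lever o_n−o_5 = (-2.5981,-1.5000,-2.0000)
cross product → J_v[:, 5] = (-1.5000,2.5981,0.0000)
J_ω[:, 5] = z_5
entry J[5][5] = -1.0000

-1.000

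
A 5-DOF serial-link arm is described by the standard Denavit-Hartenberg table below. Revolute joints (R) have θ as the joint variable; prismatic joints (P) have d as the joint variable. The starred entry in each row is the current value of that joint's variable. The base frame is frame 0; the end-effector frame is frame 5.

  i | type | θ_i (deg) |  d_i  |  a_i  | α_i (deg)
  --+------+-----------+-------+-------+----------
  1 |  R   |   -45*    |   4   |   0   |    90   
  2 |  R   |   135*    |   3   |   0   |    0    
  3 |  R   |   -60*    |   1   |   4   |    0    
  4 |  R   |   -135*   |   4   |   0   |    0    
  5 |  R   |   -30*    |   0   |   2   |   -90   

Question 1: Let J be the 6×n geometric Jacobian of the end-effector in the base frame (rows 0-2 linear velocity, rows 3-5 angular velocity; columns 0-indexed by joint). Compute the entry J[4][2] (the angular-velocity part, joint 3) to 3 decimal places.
axis z_2 = (-0.7071,-0.7071,0.0000); lever o_n−o_2 = (-2.8035,-4.2676,1.8637)
cross product → J_v[:, 2] = (-1.3178,1.3178,1.0353)
J_ω[:, 2] = z_2
entry J[4][2] = -0.7071

-0.707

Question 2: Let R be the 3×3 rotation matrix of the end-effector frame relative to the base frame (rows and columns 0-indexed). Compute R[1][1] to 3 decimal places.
0.707

End-effector y-axis (col 1 of R) = (0.7071,0.7071,-0.0000)
R[1][1] = 0.7071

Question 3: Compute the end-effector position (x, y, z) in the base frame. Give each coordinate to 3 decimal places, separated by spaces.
-4.925 -6.389 5.864

after link 1: o_1 = (0.0000, 0.0000, 4.0000)
after link 2: o_2 = (-2.1213, -2.1213, 4.0000)
after link 3: o_3 = (-2.0964, -3.5605, 7.8637)
after link 4: o_4 = (-4.9248, -6.3889, 7.8637)
after link 5: o_5 = (-4.9248, -6.3889, 5.8637)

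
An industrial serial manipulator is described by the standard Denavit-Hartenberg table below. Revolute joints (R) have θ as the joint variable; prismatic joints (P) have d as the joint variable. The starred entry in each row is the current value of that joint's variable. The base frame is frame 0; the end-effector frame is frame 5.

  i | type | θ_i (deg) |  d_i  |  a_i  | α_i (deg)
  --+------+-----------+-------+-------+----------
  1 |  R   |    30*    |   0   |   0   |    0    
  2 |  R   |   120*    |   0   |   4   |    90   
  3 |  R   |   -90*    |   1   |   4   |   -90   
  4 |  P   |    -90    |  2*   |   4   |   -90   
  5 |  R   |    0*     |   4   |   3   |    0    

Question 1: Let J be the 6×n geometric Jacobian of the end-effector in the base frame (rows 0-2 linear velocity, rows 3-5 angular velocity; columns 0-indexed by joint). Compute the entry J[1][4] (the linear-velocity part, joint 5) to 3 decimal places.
-1.500

axis z_4 = (-0.0000,0.0000,-1.0000); lever o_n−o_4 = (1.5000,2.5981,-4.0000)
cross product → J_v[:, 4] = (2.5981,-1.5000,-0.0000)
J_ω[:, 4] = z_4
entry J[1][4] = -1.5000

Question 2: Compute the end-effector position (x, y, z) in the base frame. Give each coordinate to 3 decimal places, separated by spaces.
-1.196 9.928 -8.000

after link 1: o_1 = (0.0000, 0.0000, 0.0000)
after link 2: o_2 = (-3.4641, 2.0000, 0.0000)
after link 3: o_3 = (-2.9641, 2.8660, -4.0000)
after link 4: o_4 = (-2.6962, 7.3301, -4.0000)
after link 5: o_5 = (-1.1962, 9.9282, -8.0000)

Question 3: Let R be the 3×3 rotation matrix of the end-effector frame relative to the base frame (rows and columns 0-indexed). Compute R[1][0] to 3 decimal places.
End-effector x-axis (col 0 of R) = (0.5000,0.8660,0.0000)
R[1][0] = 0.8660

0.866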